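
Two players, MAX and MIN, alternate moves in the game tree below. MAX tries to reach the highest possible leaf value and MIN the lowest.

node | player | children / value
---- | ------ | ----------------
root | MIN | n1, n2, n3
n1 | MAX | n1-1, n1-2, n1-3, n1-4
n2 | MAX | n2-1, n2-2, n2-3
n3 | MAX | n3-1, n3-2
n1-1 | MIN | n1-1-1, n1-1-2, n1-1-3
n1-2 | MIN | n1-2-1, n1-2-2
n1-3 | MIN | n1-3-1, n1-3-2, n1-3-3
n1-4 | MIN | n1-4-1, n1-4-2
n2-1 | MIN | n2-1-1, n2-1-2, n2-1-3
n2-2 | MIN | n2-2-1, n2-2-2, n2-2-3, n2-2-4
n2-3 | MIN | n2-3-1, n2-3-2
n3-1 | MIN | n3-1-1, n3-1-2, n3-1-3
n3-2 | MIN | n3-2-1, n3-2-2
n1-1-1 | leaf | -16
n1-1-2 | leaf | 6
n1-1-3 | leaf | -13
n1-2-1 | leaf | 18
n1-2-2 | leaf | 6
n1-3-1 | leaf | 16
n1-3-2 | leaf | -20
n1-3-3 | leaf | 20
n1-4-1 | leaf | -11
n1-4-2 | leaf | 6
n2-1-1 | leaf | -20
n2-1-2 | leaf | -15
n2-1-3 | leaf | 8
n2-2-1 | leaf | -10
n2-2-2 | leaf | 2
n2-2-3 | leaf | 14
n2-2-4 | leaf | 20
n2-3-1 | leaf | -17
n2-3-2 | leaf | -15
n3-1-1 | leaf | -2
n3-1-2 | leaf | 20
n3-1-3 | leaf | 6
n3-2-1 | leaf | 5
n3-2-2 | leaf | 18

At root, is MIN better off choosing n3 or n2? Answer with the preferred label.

n3-1 (MIN): min(-2, 20, 6) = -2
n3-2 (MIN): min(5, 18) = 5
n3 (MAX): max(-2, 5) = 5
n2-1 (MIN): min(-20, -15, 8) = -20
n2-2 (MIN): min(-10, 2, 14, 20) = -10
n2-3 (MIN): min(-17, -15) = -17
n2 (MAX): max(-20, -10, -17) = -10
MIN prefers the lower value; n3=5, n2=-10. n2 is better since -10 < 5.

n2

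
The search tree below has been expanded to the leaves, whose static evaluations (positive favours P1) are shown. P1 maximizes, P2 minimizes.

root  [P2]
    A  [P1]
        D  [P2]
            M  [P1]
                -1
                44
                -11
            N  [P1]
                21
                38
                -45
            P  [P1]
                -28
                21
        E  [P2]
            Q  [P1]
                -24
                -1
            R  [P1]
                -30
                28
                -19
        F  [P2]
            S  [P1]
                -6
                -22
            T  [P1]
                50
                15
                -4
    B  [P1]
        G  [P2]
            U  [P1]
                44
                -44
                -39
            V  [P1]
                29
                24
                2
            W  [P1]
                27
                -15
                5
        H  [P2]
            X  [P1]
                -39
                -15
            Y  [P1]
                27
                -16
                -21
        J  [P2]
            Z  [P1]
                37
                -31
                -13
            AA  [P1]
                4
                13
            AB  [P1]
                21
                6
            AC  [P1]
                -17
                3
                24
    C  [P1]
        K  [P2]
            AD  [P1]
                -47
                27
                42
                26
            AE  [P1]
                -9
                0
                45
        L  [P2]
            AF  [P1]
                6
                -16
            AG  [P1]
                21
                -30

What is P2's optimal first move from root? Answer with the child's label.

M (P1): max(-1, 44, -11) = 44
N (P1): max(21, 38, -45) = 38
P (P1): max(-28, 21) = 21
D (P2): min(44, 38, 21) = 21
Q (P1): max(-24, -1) = -1
R (P1): max(-30, 28, -19) = 28
E (P2): min(-1, 28) = -1
S (P1): max(-6, -22) = -6
T (P1): max(50, 15, -4) = 50
F (P2): min(-6, 50) = -6
A (P1): max(21, -1, -6) = 21
U (P1): max(44, -44, -39) = 44
V (P1): max(29, 24, 2) = 29
W (P1): max(27, -15, 5) = 27
G (P2): min(44, 29, 27) = 27
X (P1): max(-39, -15) = -15
Y (P1): max(27, -16, -21) = 27
H (P2): min(-15, 27) = -15
Z (P1): max(37, -31, -13) = 37
AA (P1): max(4, 13) = 13
AB (P1): max(21, 6) = 21
AC (P1): max(-17, 3, 24) = 24
J (P2): min(37, 13, 21, 24) = 13
B (P1): max(27, -15, 13) = 27
AD (P1): max(-47, 27, 42, 26) = 42
AE (P1): max(-9, 0, 45) = 45
K (P2): min(42, 45) = 42
AF (P1): max(6, -16) = 6
AG (P1): max(21, -30) = 21
L (P2): min(6, 21) = 6
C (P1): max(42, 6) = 42
root (P2): min(21, 27, 42) = 21
P2 at root wants the lowest of {A=21, B=27, C=42}, so chooses A.

A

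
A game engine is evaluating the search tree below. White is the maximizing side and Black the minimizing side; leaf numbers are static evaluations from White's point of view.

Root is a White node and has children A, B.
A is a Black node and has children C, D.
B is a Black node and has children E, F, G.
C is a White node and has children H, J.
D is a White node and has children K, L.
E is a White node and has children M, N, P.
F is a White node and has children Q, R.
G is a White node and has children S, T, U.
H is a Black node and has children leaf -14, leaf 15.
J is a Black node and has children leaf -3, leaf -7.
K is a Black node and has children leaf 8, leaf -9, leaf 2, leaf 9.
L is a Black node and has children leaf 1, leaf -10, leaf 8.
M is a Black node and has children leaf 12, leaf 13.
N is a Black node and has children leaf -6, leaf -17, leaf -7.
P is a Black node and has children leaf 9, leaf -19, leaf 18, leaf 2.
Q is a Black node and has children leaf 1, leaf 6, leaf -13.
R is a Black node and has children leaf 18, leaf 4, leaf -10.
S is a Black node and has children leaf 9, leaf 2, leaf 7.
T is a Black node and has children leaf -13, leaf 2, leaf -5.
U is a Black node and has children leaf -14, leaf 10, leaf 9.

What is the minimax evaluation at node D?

-9

K (Black): min(8, -9, 2, 9) = -9
L (Black): min(1, -10, 8) = -10
D (White): max(-9, -10) = -9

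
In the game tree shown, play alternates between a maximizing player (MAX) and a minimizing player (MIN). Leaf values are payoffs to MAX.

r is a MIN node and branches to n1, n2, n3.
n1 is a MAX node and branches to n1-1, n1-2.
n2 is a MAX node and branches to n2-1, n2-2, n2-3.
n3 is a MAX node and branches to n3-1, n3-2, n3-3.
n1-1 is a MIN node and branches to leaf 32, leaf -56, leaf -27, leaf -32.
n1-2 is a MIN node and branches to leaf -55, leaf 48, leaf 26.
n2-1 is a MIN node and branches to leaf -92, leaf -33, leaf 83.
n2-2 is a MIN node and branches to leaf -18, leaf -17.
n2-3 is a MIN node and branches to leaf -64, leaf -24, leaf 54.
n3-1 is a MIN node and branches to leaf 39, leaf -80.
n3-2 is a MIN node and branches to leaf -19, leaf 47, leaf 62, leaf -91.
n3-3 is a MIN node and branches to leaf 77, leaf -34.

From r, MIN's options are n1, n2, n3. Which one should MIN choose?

n1

n1-1 (MIN): min(32, -56, -27, -32) = -56
n1-2 (MIN): min(-55, 48, 26) = -55
n1 (MAX): max(-56, -55) = -55
n2-1 (MIN): min(-92, -33, 83) = -92
n2-2 (MIN): min(-18, -17) = -18
n2-3 (MIN): min(-64, -24, 54) = -64
n2 (MAX): max(-92, -18, -64) = -18
n3-1 (MIN): min(39, -80) = -80
n3-2 (MIN): min(-19, 47, 62, -91) = -91
n3-3 (MIN): min(77, -34) = -34
n3 (MAX): max(-80, -91, -34) = -34
r (MIN): min(-55, -18, -34) = -55
MIN at r wants the lowest of {n1=-55, n2=-18, n3=-34}, so chooses n1.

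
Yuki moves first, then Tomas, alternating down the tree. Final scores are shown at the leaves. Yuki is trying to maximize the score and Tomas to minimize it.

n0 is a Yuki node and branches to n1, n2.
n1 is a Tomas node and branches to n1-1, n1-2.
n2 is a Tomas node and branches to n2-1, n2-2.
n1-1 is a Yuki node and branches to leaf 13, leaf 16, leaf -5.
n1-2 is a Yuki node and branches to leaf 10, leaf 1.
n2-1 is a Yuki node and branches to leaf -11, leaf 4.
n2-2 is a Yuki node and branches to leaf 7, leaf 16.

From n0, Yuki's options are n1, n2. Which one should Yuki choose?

n1-1 (Yuki): max(13, 16, -5) = 16
n1-2 (Yuki): max(10, 1) = 10
n1 (Tomas): min(16, 10) = 10
n2-1 (Yuki): max(-11, 4) = 4
n2-2 (Yuki): max(7, 16) = 16
n2 (Tomas): min(4, 16) = 4
n0 (Yuki): max(10, 4) = 10
Yuki at n0 wants the highest of {n1=10, n2=4}, so chooses n1.

n1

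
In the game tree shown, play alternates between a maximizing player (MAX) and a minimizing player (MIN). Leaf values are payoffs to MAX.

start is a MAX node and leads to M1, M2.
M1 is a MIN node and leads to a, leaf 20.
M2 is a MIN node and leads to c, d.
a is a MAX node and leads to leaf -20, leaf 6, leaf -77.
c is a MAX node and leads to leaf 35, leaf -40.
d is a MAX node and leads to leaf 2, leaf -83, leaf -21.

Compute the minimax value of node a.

6

a (MAX): max(-20, 6, -77) = 6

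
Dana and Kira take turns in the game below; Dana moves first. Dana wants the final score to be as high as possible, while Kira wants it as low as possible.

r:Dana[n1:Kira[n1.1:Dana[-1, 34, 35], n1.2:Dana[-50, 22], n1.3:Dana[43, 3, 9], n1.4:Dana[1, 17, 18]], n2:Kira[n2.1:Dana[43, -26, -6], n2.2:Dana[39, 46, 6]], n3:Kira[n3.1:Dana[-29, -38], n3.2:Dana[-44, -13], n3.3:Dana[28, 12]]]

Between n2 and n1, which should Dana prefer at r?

n2

n2.1 (Dana): max(43, -26, -6) = 43
n2.2 (Dana): max(39, 46, 6) = 46
n2 (Kira): min(43, 46) = 43
n1.1 (Dana): max(-1, 34, 35) = 35
n1.2 (Dana): max(-50, 22) = 22
n1.3 (Dana): max(43, 3, 9) = 43
n1.4 (Dana): max(1, 17, 18) = 18
n1 (Kira): min(35, 22, 43, 18) = 18
Dana prefers the higher value; n2=43, n1=18. n2 is better since 43 > 18.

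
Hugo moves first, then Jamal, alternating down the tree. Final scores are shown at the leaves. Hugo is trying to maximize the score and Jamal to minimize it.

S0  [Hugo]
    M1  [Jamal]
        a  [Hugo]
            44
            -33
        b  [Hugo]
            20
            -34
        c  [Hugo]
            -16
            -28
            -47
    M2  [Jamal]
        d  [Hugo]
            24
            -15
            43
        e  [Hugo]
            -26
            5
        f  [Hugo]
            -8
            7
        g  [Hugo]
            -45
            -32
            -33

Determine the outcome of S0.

a (Hugo): max(44, -33) = 44
b (Hugo): max(20, -34) = 20
c (Hugo): max(-16, -28, -47) = -16
M1 (Jamal): min(44, 20, -16) = -16
d (Hugo): max(24, -15, 43) = 43
e (Hugo): max(-26, 5) = 5
f (Hugo): max(-8, 7) = 7
g (Hugo): max(-45, -32, -33) = -32
M2 (Jamal): min(43, 5, 7, -32) = -32
S0 (Hugo): max(-16, -32) = -16

-16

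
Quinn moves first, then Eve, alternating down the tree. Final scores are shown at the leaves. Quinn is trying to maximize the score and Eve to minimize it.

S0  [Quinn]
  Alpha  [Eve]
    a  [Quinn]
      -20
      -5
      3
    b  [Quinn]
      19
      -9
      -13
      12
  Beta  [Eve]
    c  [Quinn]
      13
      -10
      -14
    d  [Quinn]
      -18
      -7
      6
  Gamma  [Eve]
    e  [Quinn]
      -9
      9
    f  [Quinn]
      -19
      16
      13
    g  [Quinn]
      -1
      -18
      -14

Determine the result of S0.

6

a (Quinn): max(-20, -5, 3) = 3
b (Quinn): max(19, -9, -13, 12) = 19
Alpha (Eve): min(3, 19) = 3
c (Quinn): max(13, -10, -14) = 13
d (Quinn): max(-18, -7, 6) = 6
Beta (Eve): min(13, 6) = 6
e (Quinn): max(-9, 9) = 9
f (Quinn): max(-19, 16, 13) = 16
g (Quinn): max(-1, -18, -14) = -1
Gamma (Eve): min(9, 16, -1) = -1
S0 (Quinn): max(3, 6, -1) = 6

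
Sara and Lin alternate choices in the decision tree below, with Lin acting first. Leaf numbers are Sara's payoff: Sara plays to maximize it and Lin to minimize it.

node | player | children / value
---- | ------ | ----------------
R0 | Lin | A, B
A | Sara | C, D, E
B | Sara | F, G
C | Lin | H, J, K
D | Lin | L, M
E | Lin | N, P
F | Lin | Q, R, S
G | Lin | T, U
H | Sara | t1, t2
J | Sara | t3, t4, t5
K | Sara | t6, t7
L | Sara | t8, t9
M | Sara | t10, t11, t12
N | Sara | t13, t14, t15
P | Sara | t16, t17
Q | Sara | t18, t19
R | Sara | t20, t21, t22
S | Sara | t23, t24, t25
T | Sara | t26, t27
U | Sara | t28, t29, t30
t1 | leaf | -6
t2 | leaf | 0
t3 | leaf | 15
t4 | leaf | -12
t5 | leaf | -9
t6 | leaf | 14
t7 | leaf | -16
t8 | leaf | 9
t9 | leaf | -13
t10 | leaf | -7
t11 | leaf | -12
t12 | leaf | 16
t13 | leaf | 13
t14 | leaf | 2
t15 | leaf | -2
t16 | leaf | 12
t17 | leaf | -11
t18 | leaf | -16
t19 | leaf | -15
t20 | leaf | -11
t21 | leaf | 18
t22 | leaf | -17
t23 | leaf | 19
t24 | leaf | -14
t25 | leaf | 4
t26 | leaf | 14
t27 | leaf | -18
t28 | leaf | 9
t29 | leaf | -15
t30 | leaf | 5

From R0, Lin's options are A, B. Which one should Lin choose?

H (Sara): max(-6, 0) = 0
J (Sara): max(15, -12, -9) = 15
K (Sara): max(14, -16) = 14
C (Lin): min(0, 15, 14) = 0
L (Sara): max(9, -13) = 9
M (Sara): max(-7, -12, 16) = 16
D (Lin): min(9, 16) = 9
N (Sara): max(13, 2, -2) = 13
P (Sara): max(12, -11) = 12
E (Lin): min(13, 12) = 12
A (Sara): max(0, 9, 12) = 12
Q (Sara): max(-16, -15) = -15
R (Sara): max(-11, 18, -17) = 18
S (Sara): max(19, -14, 4) = 19
F (Lin): min(-15, 18, 19) = -15
T (Sara): max(14, -18) = 14
U (Sara): max(9, -15, 5) = 9
G (Lin): min(14, 9) = 9
B (Sara): max(-15, 9) = 9
R0 (Lin): min(12, 9) = 9
Lin at R0 wants the lowest of {A=12, B=9}, so chooses B.

B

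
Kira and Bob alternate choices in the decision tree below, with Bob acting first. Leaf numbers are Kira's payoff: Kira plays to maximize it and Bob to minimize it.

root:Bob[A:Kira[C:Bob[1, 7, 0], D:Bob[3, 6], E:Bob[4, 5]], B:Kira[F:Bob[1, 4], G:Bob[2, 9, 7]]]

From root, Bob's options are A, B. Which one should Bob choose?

B

C (Bob): min(1, 7, 0) = 0
D (Bob): min(3, 6) = 3
E (Bob): min(4, 5) = 4
A (Kira): max(0, 3, 4) = 4
F (Bob): min(1, 4) = 1
G (Bob): min(2, 9, 7) = 2
B (Kira): max(1, 2) = 2
root (Bob): min(4, 2) = 2
Bob at root wants the lowest of {A=4, B=2}, so chooses B.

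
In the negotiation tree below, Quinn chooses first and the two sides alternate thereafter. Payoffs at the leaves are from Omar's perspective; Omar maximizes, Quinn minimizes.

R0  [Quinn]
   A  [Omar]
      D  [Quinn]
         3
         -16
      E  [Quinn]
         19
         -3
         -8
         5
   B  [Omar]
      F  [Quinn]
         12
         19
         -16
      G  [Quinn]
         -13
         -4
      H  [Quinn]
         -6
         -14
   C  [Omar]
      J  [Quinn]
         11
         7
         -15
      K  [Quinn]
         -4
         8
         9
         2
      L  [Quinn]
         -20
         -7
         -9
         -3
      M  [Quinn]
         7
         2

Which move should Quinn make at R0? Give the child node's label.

B

D (Quinn): min(3, -16) = -16
E (Quinn): min(19, -3, -8, 5) = -8
A (Omar): max(-16, -8) = -8
F (Quinn): min(12, 19, -16) = -16
G (Quinn): min(-13, -4) = -13
H (Quinn): min(-6, -14) = -14
B (Omar): max(-16, -13, -14) = -13
J (Quinn): min(11, 7, -15) = -15
K (Quinn): min(-4, 8, 9, 2) = -4
L (Quinn): min(-20, -7, -9, -3) = -20
M (Quinn): min(7, 2) = 2
C (Omar): max(-15, -4, -20, 2) = 2
R0 (Quinn): min(-8, -13, 2) = -13
Quinn at R0 wants the lowest of {A=-8, B=-13, C=2}, so chooses B.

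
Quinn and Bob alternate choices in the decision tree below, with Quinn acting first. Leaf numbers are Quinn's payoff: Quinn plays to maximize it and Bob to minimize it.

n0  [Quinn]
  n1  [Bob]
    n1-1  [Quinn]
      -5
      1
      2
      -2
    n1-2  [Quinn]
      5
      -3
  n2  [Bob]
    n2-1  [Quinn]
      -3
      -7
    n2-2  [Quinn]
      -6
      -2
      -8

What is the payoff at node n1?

2

n1-1 (Quinn): max(-5, 1, 2, -2) = 2
n1-2 (Quinn): max(5, -3) = 5
n1 (Bob): min(2, 5) = 2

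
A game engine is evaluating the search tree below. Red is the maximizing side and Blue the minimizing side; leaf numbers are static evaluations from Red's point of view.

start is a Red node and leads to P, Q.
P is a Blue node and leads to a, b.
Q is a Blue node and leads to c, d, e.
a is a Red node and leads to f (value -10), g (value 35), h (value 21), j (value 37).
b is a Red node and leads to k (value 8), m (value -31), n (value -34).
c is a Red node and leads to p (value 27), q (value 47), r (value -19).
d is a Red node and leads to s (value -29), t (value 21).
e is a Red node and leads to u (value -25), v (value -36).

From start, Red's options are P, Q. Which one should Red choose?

P

a (Red): max(-10, 35, 21, 37) = 37
b (Red): max(8, -31, -34) = 8
P (Blue): min(37, 8) = 8
c (Red): max(27, 47, -19) = 47
d (Red): max(-29, 21) = 21
e (Red): max(-25, -36) = -25
Q (Blue): min(47, 21, -25) = -25
start (Red): max(8, -25) = 8
Red at start wants the highest of {P=8, Q=-25}, so chooses P.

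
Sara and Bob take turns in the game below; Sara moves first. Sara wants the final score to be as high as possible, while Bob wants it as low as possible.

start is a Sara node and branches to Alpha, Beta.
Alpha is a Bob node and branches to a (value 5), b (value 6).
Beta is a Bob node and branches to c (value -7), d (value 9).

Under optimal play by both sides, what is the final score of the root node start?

Alpha (Bob): min(5, 6) = 5
Beta (Bob): min(-7, 9) = -7
start (Sara): max(5, -7) = 5

5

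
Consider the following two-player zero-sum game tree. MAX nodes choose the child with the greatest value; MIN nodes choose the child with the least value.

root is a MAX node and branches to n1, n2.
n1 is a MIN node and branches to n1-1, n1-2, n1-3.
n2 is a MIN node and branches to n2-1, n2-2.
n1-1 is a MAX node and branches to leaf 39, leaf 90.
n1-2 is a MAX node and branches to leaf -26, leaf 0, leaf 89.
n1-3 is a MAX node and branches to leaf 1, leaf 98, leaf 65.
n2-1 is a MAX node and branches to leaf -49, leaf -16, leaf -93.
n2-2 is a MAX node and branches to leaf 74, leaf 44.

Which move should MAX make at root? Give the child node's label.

n1-1 (MAX): max(39, 90) = 90
n1-2 (MAX): max(-26, 0, 89) = 89
n1-3 (MAX): max(1, 98, 65) = 98
n1 (MIN): min(90, 89, 98) = 89
n2-1 (MAX): max(-49, -16, -93) = -16
n2-2 (MAX): max(74, 44) = 74
n2 (MIN): min(-16, 74) = -16
root (MAX): max(89, -16) = 89
MAX at root wants the highest of {n1=89, n2=-16}, so chooses n1.

n1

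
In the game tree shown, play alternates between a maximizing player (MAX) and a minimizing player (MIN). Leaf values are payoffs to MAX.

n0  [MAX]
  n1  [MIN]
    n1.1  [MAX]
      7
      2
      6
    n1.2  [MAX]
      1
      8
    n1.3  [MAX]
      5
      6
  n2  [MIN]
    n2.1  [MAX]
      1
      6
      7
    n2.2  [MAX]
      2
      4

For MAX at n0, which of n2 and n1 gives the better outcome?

n2.1 (MAX): max(1, 6, 7) = 7
n2.2 (MAX): max(2, 4) = 4
n2 (MIN): min(7, 4) = 4
n1.1 (MAX): max(7, 2, 6) = 7
n1.2 (MAX): max(1, 8) = 8
n1.3 (MAX): max(5, 6) = 6
n1 (MIN): min(7, 8, 6) = 6
MAX prefers the higher value; n2=4, n1=6. n1 is better since 6 > 4.

n1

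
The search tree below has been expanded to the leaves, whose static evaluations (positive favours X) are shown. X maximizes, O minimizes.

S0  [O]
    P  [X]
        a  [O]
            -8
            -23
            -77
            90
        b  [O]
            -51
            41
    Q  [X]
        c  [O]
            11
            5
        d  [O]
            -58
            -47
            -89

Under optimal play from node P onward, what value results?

a (O): min(-8, -23, -77, 90) = -77
b (O): min(-51, 41) = -51
P (X): max(-77, -51) = -51

-51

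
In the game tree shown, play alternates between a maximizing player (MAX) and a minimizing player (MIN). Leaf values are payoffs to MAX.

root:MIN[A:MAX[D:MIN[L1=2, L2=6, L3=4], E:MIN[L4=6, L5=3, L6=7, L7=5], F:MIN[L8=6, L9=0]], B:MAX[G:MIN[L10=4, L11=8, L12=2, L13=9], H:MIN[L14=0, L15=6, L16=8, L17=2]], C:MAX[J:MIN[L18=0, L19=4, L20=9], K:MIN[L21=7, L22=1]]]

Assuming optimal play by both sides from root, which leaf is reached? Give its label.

L22

D (MIN): min(2, 6, 4) = 2
E (MIN): min(6, 3, 7, 5) = 3
F (MIN): min(6, 0) = 0
A (MAX): max(2, 3, 0) = 3
G (MIN): min(4, 8, 2, 9) = 2
H (MIN): min(0, 6, 8, 2) = 0
B (MAX): max(2, 0) = 2
J (MIN): min(0, 4, 9) = 0
K (MIN): min(7, 1) = 1
C (MAX): max(0, 1) = 1
root (MIN): min(3, 2, 1) = 1
At root, MIN picks C (lowest: 1).
At C, MAX picks K (highest: 1).
At K, MIN picks L22 (lowest: 1).
Terminal value 1.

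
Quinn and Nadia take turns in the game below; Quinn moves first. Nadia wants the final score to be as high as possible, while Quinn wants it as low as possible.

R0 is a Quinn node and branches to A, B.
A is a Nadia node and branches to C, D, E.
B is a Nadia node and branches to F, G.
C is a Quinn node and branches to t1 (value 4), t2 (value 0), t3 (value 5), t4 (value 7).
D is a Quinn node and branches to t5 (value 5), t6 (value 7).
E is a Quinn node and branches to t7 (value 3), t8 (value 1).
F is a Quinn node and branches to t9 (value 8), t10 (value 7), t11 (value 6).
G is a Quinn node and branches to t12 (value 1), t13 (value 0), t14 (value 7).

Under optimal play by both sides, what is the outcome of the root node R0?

C (Quinn): min(4, 0, 5, 7) = 0
D (Quinn): min(5, 7) = 5
E (Quinn): min(3, 1) = 1
A (Nadia): max(0, 5, 1) = 5
F (Quinn): min(8, 7, 6) = 6
G (Quinn): min(1, 0, 7) = 0
B (Nadia): max(6, 0) = 6
R0 (Quinn): min(5, 6) = 5

5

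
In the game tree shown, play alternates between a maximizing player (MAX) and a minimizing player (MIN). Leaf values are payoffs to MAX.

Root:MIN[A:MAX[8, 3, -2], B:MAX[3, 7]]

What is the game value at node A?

A (MAX): max(8, 3, -2) = 8

8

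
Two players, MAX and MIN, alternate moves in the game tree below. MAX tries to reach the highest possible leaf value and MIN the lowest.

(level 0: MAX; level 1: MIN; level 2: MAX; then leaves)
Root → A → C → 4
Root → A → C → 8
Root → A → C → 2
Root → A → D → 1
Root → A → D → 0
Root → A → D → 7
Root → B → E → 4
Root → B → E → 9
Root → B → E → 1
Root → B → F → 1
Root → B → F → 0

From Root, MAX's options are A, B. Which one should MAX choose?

C (MAX): max(4, 8, 2) = 8
D (MAX): max(1, 0, 7) = 7
A (MIN): min(8, 7) = 7
E (MAX): max(4, 9, 1) = 9
F (MAX): max(1, 0) = 1
B (MIN): min(9, 1) = 1
Root (MAX): max(7, 1) = 7
MAX at Root wants the highest of {A=7, B=1}, so chooses A.

A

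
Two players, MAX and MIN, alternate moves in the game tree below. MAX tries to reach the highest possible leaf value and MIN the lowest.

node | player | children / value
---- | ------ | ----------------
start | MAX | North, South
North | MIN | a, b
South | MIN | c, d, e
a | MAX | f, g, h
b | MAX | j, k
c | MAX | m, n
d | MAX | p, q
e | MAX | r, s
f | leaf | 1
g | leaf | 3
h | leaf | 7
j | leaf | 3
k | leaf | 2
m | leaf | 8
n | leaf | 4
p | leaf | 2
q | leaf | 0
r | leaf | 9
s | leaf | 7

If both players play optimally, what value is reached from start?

3

a (MAX): max(1, 3, 7) = 7
b (MAX): max(3, 2) = 3
North (MIN): min(7, 3) = 3
c (MAX): max(8, 4) = 8
d (MAX): max(2, 0) = 2
e (MAX): max(9, 7) = 9
South (MIN): min(8, 2, 9) = 2
start (MAX): max(3, 2) = 3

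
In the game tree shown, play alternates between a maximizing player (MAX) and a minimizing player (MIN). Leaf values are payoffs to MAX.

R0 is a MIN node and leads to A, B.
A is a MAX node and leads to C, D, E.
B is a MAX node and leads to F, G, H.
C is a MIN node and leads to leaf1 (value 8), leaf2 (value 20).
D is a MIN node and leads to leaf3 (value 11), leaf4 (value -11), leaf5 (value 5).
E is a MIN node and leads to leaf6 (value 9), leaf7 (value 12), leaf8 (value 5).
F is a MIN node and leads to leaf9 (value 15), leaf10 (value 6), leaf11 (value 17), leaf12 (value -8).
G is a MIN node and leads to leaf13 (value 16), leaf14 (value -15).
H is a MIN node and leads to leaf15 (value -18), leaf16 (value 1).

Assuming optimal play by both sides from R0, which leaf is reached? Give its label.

leaf12

C (MIN): min(8, 20) = 8
D (MIN): min(11, -11, 5) = -11
E (MIN): min(9, 12, 5) = 5
A (MAX): max(8, -11, 5) = 8
F (MIN): min(15, 6, 17, -8) = -8
G (MIN): min(16, -15) = -15
H (MIN): min(-18, 1) = -18
B (MAX): max(-8, -15, -18) = -8
R0 (MIN): min(8, -8) = -8
At R0, MIN picks B (lowest: -8).
At B, MAX picks F (highest: -8).
At F, MIN picks leaf12 (lowest: -8).
Terminal value -8.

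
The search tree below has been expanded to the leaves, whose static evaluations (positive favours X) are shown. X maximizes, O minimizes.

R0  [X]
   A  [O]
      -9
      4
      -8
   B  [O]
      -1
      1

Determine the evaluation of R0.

-1

A (O): min(-9, 4, -8) = -9
B (O): min(-1, 1) = -1
R0 (X): max(-9, -1) = -1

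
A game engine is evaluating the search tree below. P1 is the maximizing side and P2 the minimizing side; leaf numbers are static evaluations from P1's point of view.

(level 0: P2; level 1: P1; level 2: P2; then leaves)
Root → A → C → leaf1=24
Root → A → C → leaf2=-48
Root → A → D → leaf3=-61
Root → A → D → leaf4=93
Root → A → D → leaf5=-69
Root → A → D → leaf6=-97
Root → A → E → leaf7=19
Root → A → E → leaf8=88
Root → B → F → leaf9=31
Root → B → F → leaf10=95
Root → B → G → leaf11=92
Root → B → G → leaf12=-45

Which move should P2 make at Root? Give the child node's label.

C (P2): min(24, -48) = -48
D (P2): min(-61, 93, -69, -97) = -97
E (P2): min(19, 88) = 19
A (P1): max(-48, -97, 19) = 19
F (P2): min(31, 95) = 31
G (P2): min(92, -45) = -45
B (P1): max(31, -45) = 31
Root (P2): min(19, 31) = 19
P2 at Root wants the lowest of {A=19, B=31}, so chooses A.

A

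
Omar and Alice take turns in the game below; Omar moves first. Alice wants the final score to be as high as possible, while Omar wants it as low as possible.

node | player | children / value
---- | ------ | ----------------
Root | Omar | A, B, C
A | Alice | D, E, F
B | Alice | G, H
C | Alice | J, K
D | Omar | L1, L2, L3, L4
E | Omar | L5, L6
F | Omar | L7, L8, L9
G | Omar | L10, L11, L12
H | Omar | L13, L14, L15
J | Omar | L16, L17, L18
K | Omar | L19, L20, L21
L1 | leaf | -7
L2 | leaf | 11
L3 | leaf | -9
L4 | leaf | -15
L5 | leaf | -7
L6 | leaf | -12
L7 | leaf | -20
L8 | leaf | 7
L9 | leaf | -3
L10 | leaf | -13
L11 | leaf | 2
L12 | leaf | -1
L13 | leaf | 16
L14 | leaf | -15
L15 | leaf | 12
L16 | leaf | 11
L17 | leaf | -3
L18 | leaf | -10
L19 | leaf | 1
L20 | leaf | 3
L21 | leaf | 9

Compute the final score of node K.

K (Omar): min(1, 3, 9) = 1

1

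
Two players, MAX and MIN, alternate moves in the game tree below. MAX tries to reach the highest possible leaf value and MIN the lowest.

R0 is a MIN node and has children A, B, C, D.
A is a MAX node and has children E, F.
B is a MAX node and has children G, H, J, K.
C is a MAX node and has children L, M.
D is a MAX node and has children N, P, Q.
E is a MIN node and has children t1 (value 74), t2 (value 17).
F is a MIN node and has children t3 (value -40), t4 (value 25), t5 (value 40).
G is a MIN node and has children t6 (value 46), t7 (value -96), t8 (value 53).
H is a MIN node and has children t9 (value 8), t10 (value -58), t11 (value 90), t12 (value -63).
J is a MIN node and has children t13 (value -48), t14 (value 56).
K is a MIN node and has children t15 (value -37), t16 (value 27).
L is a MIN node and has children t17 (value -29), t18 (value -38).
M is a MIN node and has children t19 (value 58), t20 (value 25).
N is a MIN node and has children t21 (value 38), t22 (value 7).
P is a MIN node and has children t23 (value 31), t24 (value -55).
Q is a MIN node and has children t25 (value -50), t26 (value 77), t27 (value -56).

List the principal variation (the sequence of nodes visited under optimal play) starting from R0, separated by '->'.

R0 -> B -> K -> t15

E (MIN): min(74, 17) = 17
F (MIN): min(-40, 25, 40) = -40
A (MAX): max(17, -40) = 17
G (MIN): min(46, -96, 53) = -96
H (MIN): min(8, -58, 90, -63) = -63
J (MIN): min(-48, 56) = -48
K (MIN): min(-37, 27) = -37
B (MAX): max(-96, -63, -48, -37) = -37
L (MIN): min(-29, -38) = -38
M (MIN): min(58, 25) = 25
C (MAX): max(-38, 25) = 25
N (MIN): min(38, 7) = 7
P (MIN): min(31, -55) = -55
Q (MIN): min(-50, 77, -56) = -56
D (MAX): max(7, -55, -56) = 7
R0 (MIN): min(17, -37, 25, 7) = -37
At R0, MIN picks B (lowest: -37).
At B, MAX picks K (highest: -37).
At K, MIN picks t15 (lowest: -37).
Terminal value -37.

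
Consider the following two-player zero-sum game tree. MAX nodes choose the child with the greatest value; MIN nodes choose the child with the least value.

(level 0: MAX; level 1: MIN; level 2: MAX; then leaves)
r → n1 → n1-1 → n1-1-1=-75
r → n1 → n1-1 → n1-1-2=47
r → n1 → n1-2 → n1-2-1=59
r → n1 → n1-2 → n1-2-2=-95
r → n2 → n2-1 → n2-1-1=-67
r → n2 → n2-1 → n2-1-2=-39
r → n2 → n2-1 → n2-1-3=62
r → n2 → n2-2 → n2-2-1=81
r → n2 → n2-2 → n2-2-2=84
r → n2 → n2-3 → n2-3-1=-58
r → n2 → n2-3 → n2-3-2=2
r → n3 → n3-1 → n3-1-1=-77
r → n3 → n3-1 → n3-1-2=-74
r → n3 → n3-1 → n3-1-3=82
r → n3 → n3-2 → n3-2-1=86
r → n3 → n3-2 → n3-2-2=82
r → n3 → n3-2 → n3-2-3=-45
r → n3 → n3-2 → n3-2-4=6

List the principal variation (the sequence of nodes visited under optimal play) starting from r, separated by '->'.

r -> n3 -> n3-1 -> n3-1-3

n1-1 (MAX): max(-75, 47) = 47
n1-2 (MAX): max(59, -95) = 59
n1 (MIN): min(47, 59) = 47
n2-1 (MAX): max(-67, -39, 62) = 62
n2-2 (MAX): max(81, 84) = 84
n2-3 (MAX): max(-58, 2) = 2
n2 (MIN): min(62, 84, 2) = 2
n3-1 (MAX): max(-77, -74, 82) = 82
n3-2 (MAX): max(86, 82, -45, 6) = 86
n3 (MIN): min(82, 86) = 82
r (MAX): max(47, 2, 82) = 82
At r, MAX picks n3 (highest: 82).
At n3, MIN picks n3-1 (lowest: 82).
At n3-1, MAX picks n3-1-3 (highest: 82).
Terminal value 82.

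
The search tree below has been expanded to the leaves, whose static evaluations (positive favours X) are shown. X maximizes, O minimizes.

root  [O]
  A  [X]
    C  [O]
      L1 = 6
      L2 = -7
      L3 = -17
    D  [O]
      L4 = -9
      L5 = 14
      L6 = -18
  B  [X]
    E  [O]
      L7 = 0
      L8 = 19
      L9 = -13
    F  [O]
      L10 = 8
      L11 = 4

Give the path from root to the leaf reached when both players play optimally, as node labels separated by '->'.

root -> A -> C -> L3

C (O): min(6, -7, -17) = -17
D (O): min(-9, 14, -18) = -18
A (X): max(-17, -18) = -17
E (O): min(0, 19, -13) = -13
F (O): min(8, 4) = 4
B (X): max(-13, 4) = 4
root (O): min(-17, 4) = -17
At root, O picks A (lowest: -17).
At A, X picks C (highest: -17).
At C, O picks L3 (lowest: -17).
Terminal value -17.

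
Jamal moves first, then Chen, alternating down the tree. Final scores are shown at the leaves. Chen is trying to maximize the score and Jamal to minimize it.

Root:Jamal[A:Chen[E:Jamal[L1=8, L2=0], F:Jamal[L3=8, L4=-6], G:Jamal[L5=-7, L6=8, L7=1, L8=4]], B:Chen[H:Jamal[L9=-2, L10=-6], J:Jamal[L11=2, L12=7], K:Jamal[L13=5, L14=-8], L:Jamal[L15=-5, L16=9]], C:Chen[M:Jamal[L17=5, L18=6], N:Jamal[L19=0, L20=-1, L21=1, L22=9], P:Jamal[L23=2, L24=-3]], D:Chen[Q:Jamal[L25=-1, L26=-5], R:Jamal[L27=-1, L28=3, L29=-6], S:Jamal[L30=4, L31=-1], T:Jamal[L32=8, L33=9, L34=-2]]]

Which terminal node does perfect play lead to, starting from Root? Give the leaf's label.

L31

E (Jamal): min(8, 0) = 0
F (Jamal): min(8, -6) = -6
G (Jamal): min(-7, 8, 1, 4) = -7
A (Chen): max(0, -6, -7) = 0
H (Jamal): min(-2, -6) = -6
J (Jamal): min(2, 7) = 2
K (Jamal): min(5, -8) = -8
L (Jamal): min(-5, 9) = -5
B (Chen): max(-6, 2, -8, -5) = 2
M (Jamal): min(5, 6) = 5
N (Jamal): min(0, -1, 1, 9) = -1
P (Jamal): min(2, -3) = -3
C (Chen): max(5, -1, -3) = 5
Q (Jamal): min(-1, -5) = -5
R (Jamal): min(-1, 3, -6) = -6
S (Jamal): min(4, -1) = -1
T (Jamal): min(8, 9, -2) = -2
D (Chen): max(-5, -6, -1, -2) = -1
Root (Jamal): min(0, 2, 5, -1) = -1
At Root, Jamal picks D (lowest: -1).
At D, Chen picks S (highest: -1).
At S, Jamal picks L31 (lowest: -1).
Terminal value -1.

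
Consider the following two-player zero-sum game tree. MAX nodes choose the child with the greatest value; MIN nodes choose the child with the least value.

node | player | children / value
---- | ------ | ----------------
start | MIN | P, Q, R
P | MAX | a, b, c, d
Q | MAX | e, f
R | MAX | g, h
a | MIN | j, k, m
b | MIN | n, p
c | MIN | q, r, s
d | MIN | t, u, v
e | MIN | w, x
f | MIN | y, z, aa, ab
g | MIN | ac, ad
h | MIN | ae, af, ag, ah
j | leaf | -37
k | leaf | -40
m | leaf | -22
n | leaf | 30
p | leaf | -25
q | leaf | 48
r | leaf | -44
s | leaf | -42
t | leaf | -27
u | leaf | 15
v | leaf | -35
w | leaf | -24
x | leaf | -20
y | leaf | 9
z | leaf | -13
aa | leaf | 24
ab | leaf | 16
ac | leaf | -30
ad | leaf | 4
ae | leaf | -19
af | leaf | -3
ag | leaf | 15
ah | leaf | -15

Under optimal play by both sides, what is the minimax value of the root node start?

-25

a (MIN): min(-37, -40, -22) = -40
b (MIN): min(30, -25) = -25
c (MIN): min(48, -44, -42) = -44
d (MIN): min(-27, 15, -35) = -35
P (MAX): max(-40, -25, -44, -35) = -25
e (MIN): min(-24, -20) = -24
f (MIN): min(9, -13, 24, 16) = -13
Q (MAX): max(-24, -13) = -13
g (MIN): min(-30, 4) = -30
h (MIN): min(-19, -3, 15, -15) = -19
R (MAX): max(-30, -19) = -19
start (MIN): min(-25, -13, -19) = -25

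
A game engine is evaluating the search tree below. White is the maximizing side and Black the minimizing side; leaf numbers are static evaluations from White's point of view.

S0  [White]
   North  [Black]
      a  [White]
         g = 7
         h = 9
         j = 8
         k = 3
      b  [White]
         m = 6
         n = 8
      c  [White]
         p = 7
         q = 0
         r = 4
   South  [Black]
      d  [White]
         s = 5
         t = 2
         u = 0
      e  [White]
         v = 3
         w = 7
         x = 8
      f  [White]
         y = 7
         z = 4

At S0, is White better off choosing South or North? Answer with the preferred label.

North

d (White): max(5, 2, 0) = 5
e (White): max(3, 7, 8) = 8
f (White): max(7, 4) = 7
South (Black): min(5, 8, 7) = 5
a (White): max(7, 9, 8, 3) = 9
b (White): max(6, 8) = 8
c (White): max(7, 0, 4) = 7
North (Black): min(9, 8, 7) = 7
White prefers the higher value; South=5, North=7. North is better since 7 > 5.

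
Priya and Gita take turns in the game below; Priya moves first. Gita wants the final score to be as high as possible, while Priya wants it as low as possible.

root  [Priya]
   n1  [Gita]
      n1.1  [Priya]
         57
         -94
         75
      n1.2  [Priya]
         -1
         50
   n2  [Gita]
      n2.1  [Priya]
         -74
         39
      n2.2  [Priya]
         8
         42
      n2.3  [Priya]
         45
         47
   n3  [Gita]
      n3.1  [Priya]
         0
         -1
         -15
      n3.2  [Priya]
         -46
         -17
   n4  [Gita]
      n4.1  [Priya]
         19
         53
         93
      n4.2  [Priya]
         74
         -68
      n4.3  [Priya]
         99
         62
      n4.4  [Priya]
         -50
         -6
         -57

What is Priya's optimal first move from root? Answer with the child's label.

n1.1 (Priya): min(57, -94, 75) = -94
n1.2 (Priya): min(-1, 50) = -1
n1 (Gita): max(-94, -1) = -1
n2.1 (Priya): min(-74, 39) = -74
n2.2 (Priya): min(8, 42) = 8
n2.3 (Priya): min(45, 47) = 45
n2 (Gita): max(-74, 8, 45) = 45
n3.1 (Priya): min(0, -1, -15) = -15
n3.2 (Priya): min(-46, -17) = -46
n3 (Gita): max(-15, -46) = -15
n4.1 (Priya): min(19, 53, 93) = 19
n4.2 (Priya): min(74, -68) = -68
n4.3 (Priya): min(99, 62) = 62
n4.4 (Priya): min(-50, -6, -57) = -57
n4 (Gita): max(19, -68, 62, -57) = 62
root (Priya): min(-1, 45, -15, 62) = -15
Priya at root wants the lowest of {n1=-1, n2=45, n3=-15, n4=62}, so chooses n3.

n3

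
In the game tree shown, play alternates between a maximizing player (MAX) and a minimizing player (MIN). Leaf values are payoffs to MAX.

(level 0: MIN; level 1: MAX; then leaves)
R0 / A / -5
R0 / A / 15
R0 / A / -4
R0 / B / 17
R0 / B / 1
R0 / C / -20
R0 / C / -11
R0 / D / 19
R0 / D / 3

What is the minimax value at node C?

C (MAX): max(-20, -11) = -11

-11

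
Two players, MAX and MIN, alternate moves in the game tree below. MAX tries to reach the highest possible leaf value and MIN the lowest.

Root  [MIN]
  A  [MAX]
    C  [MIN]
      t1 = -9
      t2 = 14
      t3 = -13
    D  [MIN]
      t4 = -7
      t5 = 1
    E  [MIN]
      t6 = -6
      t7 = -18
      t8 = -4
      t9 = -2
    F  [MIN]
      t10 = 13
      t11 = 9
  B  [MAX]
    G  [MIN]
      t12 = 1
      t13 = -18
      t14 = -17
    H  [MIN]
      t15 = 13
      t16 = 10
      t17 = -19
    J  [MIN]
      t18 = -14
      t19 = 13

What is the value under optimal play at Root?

-14

C (MIN): min(-9, 14, -13) = -13
D (MIN): min(-7, 1) = -7
E (MIN): min(-6, -18, -4, -2) = -18
F (MIN): min(13, 9) = 9
A (MAX): max(-13, -7, -18, 9) = 9
G (MIN): min(1, -18, -17) = -18
H (MIN): min(13, 10, -19) = -19
J (MIN): min(-14, 13) = -14
B (MAX): max(-18, -19, -14) = -14
Root (MIN): min(9, -14) = -14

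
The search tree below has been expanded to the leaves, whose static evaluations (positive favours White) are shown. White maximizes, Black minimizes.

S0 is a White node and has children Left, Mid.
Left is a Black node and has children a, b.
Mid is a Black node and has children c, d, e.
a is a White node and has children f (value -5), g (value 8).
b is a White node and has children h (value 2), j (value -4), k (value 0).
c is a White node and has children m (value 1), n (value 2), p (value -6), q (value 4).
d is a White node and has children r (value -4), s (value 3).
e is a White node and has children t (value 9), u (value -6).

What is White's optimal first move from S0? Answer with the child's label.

a (White): max(-5, 8) = 8
b (White): max(2, -4, 0) = 2
Left (Black): min(8, 2) = 2
c (White): max(1, 2, -6, 4) = 4
d (White): max(-4, 3) = 3
e (White): max(9, -6) = 9
Mid (Black): min(4, 3, 9) = 3
S0 (White): max(2, 3) = 3
White at S0 wants the highest of {Left=2, Mid=3}, so chooses Mid.

Mid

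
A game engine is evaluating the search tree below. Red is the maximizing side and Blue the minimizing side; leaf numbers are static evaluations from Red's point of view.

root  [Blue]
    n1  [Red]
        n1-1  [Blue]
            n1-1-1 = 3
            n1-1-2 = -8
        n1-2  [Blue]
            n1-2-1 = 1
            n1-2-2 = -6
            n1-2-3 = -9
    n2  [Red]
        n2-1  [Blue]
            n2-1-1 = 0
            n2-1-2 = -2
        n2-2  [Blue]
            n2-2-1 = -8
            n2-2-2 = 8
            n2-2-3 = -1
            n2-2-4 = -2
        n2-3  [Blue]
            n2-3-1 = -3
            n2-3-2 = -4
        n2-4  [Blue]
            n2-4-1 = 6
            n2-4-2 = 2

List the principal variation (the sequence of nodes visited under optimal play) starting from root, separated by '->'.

n1-1 (Blue): min(3, -8) = -8
n1-2 (Blue): min(1, -6, -9) = -9
n1 (Red): max(-8, -9) = -8
n2-1 (Blue): min(0, -2) = -2
n2-2 (Blue): min(-8, 8, -1, -2) = -8
n2-3 (Blue): min(-3, -4) = -4
n2-4 (Blue): min(6, 2) = 2
n2 (Red): max(-2, -8, -4, 2) = 2
root (Blue): min(-8, 2) = -8
At root, Blue picks n1 (lowest: -8).
At n1, Red picks n1-1 (highest: -8).
At n1-1, Blue picks n1-1-2 (lowest: -8).
Terminal value -8.

root -> n1 -> n1-1 -> n1-1-2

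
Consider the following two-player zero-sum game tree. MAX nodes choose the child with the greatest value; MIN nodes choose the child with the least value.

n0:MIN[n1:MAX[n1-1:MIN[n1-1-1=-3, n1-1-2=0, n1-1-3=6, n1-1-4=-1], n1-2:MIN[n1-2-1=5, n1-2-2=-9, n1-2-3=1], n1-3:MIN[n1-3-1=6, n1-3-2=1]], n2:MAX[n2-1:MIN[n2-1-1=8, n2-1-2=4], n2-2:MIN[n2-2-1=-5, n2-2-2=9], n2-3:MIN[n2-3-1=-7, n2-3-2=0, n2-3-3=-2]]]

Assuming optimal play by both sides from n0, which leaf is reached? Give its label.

n1-3-2

n1-1 (MIN): min(-3, 0, 6, -1) = -3
n1-2 (MIN): min(5, -9, 1) = -9
n1-3 (MIN): min(6, 1) = 1
n1 (MAX): max(-3, -9, 1) = 1
n2-1 (MIN): min(8, 4) = 4
n2-2 (MIN): min(-5, 9) = -5
n2-3 (MIN): min(-7, 0, -2) = -7
n2 (MAX): max(4, -5, -7) = 4
n0 (MIN): min(1, 4) = 1
At n0, MIN picks n1 (lowest: 1).
At n1, MAX picks n1-3 (highest: 1).
At n1-3, MIN picks n1-3-2 (lowest: 1).
Terminal value 1.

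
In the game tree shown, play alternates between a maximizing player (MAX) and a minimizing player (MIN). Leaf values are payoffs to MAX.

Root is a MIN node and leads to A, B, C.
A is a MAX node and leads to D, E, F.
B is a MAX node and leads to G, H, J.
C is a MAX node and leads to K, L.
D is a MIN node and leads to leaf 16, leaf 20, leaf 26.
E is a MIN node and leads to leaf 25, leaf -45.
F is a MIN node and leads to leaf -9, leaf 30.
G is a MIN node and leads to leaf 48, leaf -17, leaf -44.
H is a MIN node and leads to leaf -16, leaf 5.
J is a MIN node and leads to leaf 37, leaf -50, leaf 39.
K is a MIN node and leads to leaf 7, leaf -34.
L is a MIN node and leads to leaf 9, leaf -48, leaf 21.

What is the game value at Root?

D (MIN): min(16, 20, 26) = 16
E (MIN): min(25, -45) = -45
F (MIN): min(-9, 30) = -9
A (MAX): max(16, -45, -9) = 16
G (MIN): min(48, -17, -44) = -44
H (MIN): min(-16, 5) = -16
J (MIN): min(37, -50, 39) = -50
B (MAX): max(-44, -16, -50) = -16
K (MIN): min(7, -34) = -34
L (MIN): min(9, -48, 21) = -48
C (MAX): max(-34, -48) = -34
Root (MIN): min(16, -16, -34) = -34

-34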